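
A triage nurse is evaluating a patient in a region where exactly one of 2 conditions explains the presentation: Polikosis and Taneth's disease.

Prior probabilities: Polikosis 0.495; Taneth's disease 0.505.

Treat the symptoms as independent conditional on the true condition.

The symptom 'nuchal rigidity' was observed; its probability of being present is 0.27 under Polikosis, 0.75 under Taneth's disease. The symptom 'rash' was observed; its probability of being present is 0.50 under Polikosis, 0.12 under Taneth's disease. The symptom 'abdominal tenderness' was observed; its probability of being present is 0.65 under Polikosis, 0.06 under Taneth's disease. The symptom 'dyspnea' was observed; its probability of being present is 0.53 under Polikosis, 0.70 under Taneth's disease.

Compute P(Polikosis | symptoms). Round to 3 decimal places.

Multiply each prior by the joint likelihood of the symptom pattern:
  Polikosis: 0.495 × 0.27 × 0.50 × 0.65 × 0.53 = 0.023021
  Taneth's disease: 0.505 × 0.75 × 0.12 × 0.06 × 0.70 = 0.0019089
Marginal likelihood of the evidence = 0.02493.
P(Polikosis | evidence) = 0.023021 / 0.02493 ≈ 0.923.

0.923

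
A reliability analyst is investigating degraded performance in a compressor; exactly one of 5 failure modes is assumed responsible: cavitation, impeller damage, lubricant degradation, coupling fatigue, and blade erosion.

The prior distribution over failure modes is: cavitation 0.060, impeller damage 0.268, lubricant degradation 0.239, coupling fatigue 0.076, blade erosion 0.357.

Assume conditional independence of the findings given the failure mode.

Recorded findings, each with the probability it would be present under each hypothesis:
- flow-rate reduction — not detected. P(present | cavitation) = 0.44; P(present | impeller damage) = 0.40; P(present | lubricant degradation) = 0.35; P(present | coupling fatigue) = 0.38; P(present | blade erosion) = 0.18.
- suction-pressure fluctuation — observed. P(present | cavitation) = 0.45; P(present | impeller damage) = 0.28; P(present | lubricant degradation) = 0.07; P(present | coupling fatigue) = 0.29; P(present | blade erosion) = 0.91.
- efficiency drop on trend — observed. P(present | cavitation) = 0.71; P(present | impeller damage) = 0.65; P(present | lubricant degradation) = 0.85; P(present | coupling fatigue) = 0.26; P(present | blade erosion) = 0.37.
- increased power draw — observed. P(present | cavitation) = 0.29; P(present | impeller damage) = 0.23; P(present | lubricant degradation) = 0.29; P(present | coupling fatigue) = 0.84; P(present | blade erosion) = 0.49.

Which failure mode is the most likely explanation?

blade erosion

For each hypothesis, the unnormalized posterior weight is prior × product of the finding likelihoods (using 1 − P(present | H) for each absent finding):
  cavitation: 0.060 × (1 − 0.44) × 0.45 × 0.71 × 0.29 = 0.0031132
  impeller damage: 0.268 × (1 − 0.40) × 0.28 × 0.65 × 0.23 = 0.0067311
  lubricant degradation: 0.239 × (1 − 0.35) × 0.07 × 0.85 × 0.29 = 0.0026806
  coupling fatigue: 0.076 × (1 − 0.38) × 0.29 × 0.26 × 0.84 = 0.0029844
  blade erosion: 0.357 × (1 − 0.18) × 0.91 × 0.37 × 0.49 = 0.048297
Normalizing constant Z = 0.0031132 + 0.0067311 + 0.0026806 + 0.0029844 + 0.048297 = 0.063806.
P(cavitation | evidence) ≈ 0.0031132 / 0.063806 ≈ 0.049
P(impeller damage | evidence) ≈ 0.0067311 / 0.063806 ≈ 0.105
P(lubricant degradation | evidence) ≈ 0.0026806 / 0.063806 ≈ 0.042
P(coupling fatigue | evidence) ≈ 0.0029844 / 0.063806 ≈ 0.047
P(blade erosion | evidence) ≈ 0.048297 / 0.063806 ≈ 0.757
The largest is 0.757, so blade erosion is most probable.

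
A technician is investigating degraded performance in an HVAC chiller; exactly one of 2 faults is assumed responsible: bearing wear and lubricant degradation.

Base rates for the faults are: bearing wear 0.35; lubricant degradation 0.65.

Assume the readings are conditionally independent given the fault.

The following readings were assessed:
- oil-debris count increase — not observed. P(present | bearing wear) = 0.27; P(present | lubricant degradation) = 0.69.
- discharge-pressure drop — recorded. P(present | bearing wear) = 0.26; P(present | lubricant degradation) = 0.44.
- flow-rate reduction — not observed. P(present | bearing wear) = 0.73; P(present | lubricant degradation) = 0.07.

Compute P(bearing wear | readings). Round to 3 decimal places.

0.179

For each hypothesis, the unnormalized posterior weight is prior × product of the reading likelihoods (using 1 − P(present | H) for each absent reading):
  bearing wear: 0.35 × (1 − 0.27) × 0.26 × (1 − 0.73) = 0.017936
  lubricant degradation: 0.65 × (1 − 0.69) × 0.44 × (1 − 0.07) = 0.082454
Normalizing constant Z = 0.017936 + 0.082454 = 0.10039.
P(bearing wear | evidence) = 0.017936 / 0.10039 ≈ 0.179.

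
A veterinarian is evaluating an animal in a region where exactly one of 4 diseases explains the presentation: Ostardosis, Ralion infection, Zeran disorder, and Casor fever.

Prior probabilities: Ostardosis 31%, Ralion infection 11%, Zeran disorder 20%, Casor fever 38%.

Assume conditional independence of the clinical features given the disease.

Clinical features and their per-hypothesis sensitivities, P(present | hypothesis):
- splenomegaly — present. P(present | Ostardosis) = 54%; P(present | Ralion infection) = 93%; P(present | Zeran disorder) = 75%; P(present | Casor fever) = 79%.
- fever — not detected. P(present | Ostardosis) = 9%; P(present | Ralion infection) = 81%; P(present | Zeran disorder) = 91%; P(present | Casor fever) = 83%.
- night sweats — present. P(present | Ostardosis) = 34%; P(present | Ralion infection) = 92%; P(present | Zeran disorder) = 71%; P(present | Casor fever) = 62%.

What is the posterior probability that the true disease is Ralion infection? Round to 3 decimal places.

By Bayes' rule with conditional independence, the unnormalized weight for each hypothesis is prior × ∏ likelihoods (using 1 − P(present | H) for each absent clinical feature):
  Ostardosis: 0.31 × 0.54 × (1 − 0.09) × 0.34 = 0.051794
  Ralion infection: 0.11 × 0.93 × (1 − 0.81) × 0.92 = 0.017882
  Zeran disorder: 0.20 × 0.75 × (1 − 0.91) × 0.71 = 0.009585
  Casor fever: 0.38 × 0.79 × (1 − 0.83) × 0.62 = 0.031641
Marginal likelihood of the evidence = 0.1109.
P(Ralion infection | evidence) = 0.017882 / 0.1109 ≈ 0.161.

0.161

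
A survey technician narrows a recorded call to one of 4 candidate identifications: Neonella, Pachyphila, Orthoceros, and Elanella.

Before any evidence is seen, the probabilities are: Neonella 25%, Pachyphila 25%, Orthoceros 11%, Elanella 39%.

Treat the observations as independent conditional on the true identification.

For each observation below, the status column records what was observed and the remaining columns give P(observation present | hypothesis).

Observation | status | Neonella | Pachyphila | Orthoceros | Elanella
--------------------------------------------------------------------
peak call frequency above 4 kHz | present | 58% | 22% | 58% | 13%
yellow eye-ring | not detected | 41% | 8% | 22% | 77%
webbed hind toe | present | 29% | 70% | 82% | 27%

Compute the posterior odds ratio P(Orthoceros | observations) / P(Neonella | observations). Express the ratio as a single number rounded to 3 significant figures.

1.64

The normalizing constant cancels in an odds ratio, so compute prior × likelihood for the two hypotheses only (using 1 − P(present | H) for each absent observation):
  Orthoceros: 0.11 × 0.58 × (1 − 0.22) × 0.82 = 0.040806
  Neonella: 0.25 × 0.58 × (1 − 0.41) × 0.29 = 0.024809
Odds(Orthoceros : Neonella) = 0.040806 / 0.024809 ≈ 1.64.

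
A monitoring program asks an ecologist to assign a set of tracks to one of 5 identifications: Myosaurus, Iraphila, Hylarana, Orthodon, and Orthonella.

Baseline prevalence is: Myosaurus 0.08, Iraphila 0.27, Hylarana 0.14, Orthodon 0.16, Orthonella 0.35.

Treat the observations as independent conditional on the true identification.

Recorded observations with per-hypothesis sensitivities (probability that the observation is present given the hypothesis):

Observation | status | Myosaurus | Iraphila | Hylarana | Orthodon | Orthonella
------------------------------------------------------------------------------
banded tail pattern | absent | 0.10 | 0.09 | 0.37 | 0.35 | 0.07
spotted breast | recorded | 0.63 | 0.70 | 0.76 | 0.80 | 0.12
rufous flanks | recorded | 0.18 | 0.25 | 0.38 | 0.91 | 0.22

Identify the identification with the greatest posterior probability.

For each hypothesis, the unnormalized posterior weight is prior × product of the observation likelihoods (using 1 − P(present | H) for each absent observation):
  Myosaurus: 0.08 × (1 − 0.10) × 0.63 × 0.18 = 0.0081648
  Iraphila: 0.27 × (1 − 0.09) × 0.70 × 0.25 = 0.042998
  Hylarana: 0.14 × (1 − 0.37) × 0.76 × 0.38 = 0.025472
  Orthodon: 0.16 × (1 − 0.35) × 0.80 × 0.91 = 0.075712
  Orthonella: 0.35 × (1 − 0.07) × 0.12 × 0.22 = 0.0085932
The unnormalized weights sum to 0.16094.
P(Myosaurus | evidence) ≈ 0.0081648 / 0.16094 ≈ 0.051
P(Iraphila | evidence) ≈ 0.042998 / 0.16094 ≈ 0.267
P(Hylarana | evidence) ≈ 0.025472 / 0.16094 ≈ 0.158
P(Orthodon | evidence) ≈ 0.075712 / 0.16094 ≈ 0.470
P(Orthonella | evidence) ≈ 0.0085932 / 0.16094 ≈ 0.053
The largest is 0.470, so Orthodon is most probable.

Orthodon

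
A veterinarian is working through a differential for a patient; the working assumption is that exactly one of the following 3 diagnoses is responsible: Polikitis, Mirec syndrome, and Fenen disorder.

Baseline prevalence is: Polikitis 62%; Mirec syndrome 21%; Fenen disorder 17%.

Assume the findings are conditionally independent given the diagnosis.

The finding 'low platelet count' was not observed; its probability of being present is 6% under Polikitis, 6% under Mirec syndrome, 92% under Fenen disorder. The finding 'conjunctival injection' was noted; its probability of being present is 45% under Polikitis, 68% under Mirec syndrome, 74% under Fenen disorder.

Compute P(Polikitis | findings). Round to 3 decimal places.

0.645

By Bayes' rule with conditional independence, the unnormalized weight for each hypothesis is prior × ∏ likelihoods (using 1 − P(present | H) for each absent finding):
  Polikitis: 0.62 × (1 − 0.06) × 0.45 = 0.26226
  Mirec syndrome: 0.21 × (1 − 0.06) × 0.68 = 0.13423
  Fenen disorder: 0.17 × (1 − 0.92) × 0.74 = 0.010064
Marginal likelihood of the evidence = 0.40656.
P(Polikitis | evidence) = 0.26226 / 0.40656 ≈ 0.645.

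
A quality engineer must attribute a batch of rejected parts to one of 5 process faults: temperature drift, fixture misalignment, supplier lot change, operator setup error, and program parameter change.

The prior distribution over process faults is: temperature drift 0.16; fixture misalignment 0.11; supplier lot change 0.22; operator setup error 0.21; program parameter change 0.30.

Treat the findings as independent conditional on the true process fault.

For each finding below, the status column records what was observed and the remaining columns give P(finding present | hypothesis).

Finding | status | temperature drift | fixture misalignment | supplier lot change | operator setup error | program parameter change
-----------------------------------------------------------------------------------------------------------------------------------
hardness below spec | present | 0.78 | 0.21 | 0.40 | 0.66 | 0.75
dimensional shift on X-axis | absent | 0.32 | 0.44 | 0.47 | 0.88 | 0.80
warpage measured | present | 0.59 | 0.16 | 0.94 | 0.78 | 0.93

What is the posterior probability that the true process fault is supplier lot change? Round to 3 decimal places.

By Bayes' rule with conditional independence, the unnormalized weight for each hypothesis is prior × ∏ likelihoods (using 1 − P(present | H) for each absent finding):
  temperature drift: 0.16 × 0.78 × (1 − 0.32) × 0.59 = 0.05007
  fixture misalignment: 0.11 × 0.21 × (1 − 0.44) × 0.16 = 0.0020698
  supplier lot change: 0.22 × 0.40 × (1 − 0.47) × 0.94 = 0.043842
  operator setup error: 0.21 × 0.66 × (1 − 0.88) × 0.78 = 0.012973
  program parameter change: 0.30 × 0.75 × (1 − 0.80) × 0.93 = 0.04185
Normalizing constant Z = 0.05007 + 0.0020698 + 0.043842 + 0.012973 + 0.04185 = 0.1508.
P(supplier lot change | evidence) = 0.043842 / 0.1508 ≈ 0.291.

0.291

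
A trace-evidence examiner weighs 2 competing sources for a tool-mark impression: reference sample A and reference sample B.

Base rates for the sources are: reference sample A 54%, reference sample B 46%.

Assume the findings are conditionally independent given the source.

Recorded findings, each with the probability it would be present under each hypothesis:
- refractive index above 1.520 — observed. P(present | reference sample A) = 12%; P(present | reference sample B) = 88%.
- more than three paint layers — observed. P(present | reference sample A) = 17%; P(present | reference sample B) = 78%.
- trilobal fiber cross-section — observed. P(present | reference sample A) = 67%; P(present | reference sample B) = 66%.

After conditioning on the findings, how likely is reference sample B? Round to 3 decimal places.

0.966

For each hypothesis, the unnormalized posterior weight is prior × product of the finding likelihoods:
  reference sample A: 0.54 × 0.12 × 0.17 × 0.67 = 0.0073807
  reference sample B: 0.46 × 0.88 × 0.78 × 0.66 = 0.20839
Normalizing constant Z = 0.0073807 + 0.20839 = 0.21577.
P(reference sample B | evidence) = 0.20839 / 0.21577 ≈ 0.966.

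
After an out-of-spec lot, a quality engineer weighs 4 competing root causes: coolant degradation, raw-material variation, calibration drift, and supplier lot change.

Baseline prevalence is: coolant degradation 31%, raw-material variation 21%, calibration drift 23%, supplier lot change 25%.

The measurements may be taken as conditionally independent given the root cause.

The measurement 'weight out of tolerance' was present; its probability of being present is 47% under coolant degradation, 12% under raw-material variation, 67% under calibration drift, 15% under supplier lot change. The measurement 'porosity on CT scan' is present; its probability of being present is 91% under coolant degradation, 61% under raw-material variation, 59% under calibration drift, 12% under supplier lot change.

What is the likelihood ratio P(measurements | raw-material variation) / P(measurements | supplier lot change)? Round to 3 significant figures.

Take the product of per-measurement likelihoods under each hypothesis, then divide.
  raw-material variation: 0.12 × 0.61 = 0.0732
  supplier lot change: 0.15 × 0.12 = 0.018
Bayes factor = 0.0732 / 0.018 ≈ 4.07

4.07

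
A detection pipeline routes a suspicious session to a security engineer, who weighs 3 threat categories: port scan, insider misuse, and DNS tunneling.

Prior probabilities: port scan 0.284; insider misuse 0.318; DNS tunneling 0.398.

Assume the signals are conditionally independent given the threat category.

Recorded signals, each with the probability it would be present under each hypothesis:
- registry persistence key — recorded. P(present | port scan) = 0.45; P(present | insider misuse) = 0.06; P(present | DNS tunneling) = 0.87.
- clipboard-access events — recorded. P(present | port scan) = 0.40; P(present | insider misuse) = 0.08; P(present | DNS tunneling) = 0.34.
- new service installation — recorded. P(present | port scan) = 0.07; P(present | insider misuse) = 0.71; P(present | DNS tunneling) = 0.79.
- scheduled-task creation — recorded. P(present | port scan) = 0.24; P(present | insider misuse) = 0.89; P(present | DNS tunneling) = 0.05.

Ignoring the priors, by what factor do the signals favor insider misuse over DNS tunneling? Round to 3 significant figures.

0.260

Take the product of per-signal likelihoods under each hypothesis, then divide.
  insider misuse: 0.06 × 0.08 × 0.71 × 0.89 = 0.0030331
  DNS tunneling: 0.87 × 0.34 × 0.79 × 0.05 = 0.011684
Bayes factor = 0.0030331 / 0.011684 ≈ 0.260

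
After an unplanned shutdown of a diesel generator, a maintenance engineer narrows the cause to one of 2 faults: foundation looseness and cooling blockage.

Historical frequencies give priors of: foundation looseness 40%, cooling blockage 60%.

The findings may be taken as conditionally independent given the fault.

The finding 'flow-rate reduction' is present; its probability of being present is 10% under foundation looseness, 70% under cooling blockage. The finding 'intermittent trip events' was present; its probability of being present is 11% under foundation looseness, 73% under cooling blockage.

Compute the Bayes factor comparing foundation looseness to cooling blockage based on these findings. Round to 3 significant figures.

The Bayes factor is the ratio of the joint likelihoods of the evidence pattern under the two hypotheses.
  foundation looseness: 0.10 × 0.11 = 0.011
  cooling blockage: 0.70 × 0.73 = 0.511
Bayes factor = 0.011 / 0.511 ≈ 0.0215

0.0215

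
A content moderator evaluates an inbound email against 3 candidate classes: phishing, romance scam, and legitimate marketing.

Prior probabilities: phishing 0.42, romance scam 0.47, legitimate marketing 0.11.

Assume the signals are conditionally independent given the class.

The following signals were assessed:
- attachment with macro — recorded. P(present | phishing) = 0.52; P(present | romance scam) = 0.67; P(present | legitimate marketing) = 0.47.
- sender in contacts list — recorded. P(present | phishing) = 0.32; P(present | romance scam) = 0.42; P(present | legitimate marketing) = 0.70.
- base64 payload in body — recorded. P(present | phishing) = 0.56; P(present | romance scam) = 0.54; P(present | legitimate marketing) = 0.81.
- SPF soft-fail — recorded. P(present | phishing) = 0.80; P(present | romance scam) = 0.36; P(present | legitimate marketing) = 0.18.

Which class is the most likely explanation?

For each hypothesis, the unnormalized posterior weight is prior × product of the signal likelihoods:
  phishing: 0.42 × 0.52 × 0.32 × 0.56 × 0.80 = 0.03131
  romance scam: 0.47 × 0.67 × 0.42 × 0.54 × 0.36 = 0.025711
  legitimate marketing: 0.11 × 0.47 × 0.70 × 0.81 × 0.18 = 0.0052765
Marginal likelihood of the evidence = 0.062297.
P(phishing | evidence) ≈ 0.03131 / 0.062297 ≈ 0.503
P(romance scam | evidence) ≈ 0.025711 / 0.062297 ≈ 0.413
P(legitimate marketing | evidence) ≈ 0.0052765 / 0.062297 ≈ 0.085
The largest is 0.503, so phishing is most probable.

phishing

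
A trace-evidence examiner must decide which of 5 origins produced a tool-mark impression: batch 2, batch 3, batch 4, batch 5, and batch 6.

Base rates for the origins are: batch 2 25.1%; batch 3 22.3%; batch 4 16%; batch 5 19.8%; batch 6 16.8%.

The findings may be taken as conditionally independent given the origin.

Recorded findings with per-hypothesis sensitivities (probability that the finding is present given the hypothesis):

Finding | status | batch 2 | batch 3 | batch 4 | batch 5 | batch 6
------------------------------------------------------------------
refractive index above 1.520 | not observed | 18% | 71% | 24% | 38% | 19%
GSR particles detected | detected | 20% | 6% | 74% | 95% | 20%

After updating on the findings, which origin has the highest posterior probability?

For each hypothesis, the unnormalized posterior weight is prior × product of the finding likelihoods (using 1 − P(present | H) for each absent finding):
  batch 2: 0.251 × (1 − 0.18) × 0.20 = 0.041164
  batch 3: 0.223 × (1 − 0.71) × 0.06 = 0.0038802
  batch 4: 0.160 × (1 − 0.24) × 0.74 = 0.089984
  batch 5: 0.198 × (1 − 0.38) × 0.95 = 0.11662
  batch 6: 0.168 × (1 − 0.19) × 0.20 = 0.027216
Normalizing constant Z = 0.041164 + 0.0038802 + 0.089984 + 0.11662 + 0.027216 = 0.27887.
P(batch 2 | evidence) ≈ 0.041164 / 0.27887 ≈ 0.148
P(batch 3 | evidence) ≈ 0.0038802 / 0.27887 ≈ 0.014
P(batch 4 | evidence) ≈ 0.089984 / 0.27887 ≈ 0.323
P(batch 5 | evidence) ≈ 0.11662 / 0.27887 ≈ 0.418
P(batch 6 | evidence) ≈ 0.027216 / 0.27887 ≈ 0.098
The largest is 0.418, so batch 5 is most probable.

batch 5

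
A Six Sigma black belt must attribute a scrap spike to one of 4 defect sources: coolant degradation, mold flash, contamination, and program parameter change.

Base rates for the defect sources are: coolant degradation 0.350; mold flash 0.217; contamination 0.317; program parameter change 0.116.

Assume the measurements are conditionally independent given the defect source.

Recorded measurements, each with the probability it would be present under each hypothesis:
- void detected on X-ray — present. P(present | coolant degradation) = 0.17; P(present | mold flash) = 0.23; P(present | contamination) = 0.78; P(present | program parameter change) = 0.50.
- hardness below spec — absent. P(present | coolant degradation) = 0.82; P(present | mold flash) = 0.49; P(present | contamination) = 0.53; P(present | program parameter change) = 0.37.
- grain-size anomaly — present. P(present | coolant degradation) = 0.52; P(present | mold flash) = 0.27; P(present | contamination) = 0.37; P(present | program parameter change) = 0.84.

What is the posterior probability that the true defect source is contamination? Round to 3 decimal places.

Multiply each prior by the joint likelihood of the measurement pattern (using 1 − P(present | H) for each absent measurement):
  coolant degradation: 0.350 × 0.17 × (1 − 0.82) × 0.52 = 0.0055692
  mold flash: 0.217 × 0.23 × (1 − 0.49) × 0.27 = 0.0068726
  contamination: 0.317 × 0.78 × (1 − 0.53) × 0.37 = 0.042999
  program parameter change: 0.116 × 0.50 × (1 − 0.37) × 0.84 = 0.030694
The unnormalized weights sum to 0.086134.
P(contamination | evidence) = 0.042999 / 0.086134 ≈ 0.499.

0.499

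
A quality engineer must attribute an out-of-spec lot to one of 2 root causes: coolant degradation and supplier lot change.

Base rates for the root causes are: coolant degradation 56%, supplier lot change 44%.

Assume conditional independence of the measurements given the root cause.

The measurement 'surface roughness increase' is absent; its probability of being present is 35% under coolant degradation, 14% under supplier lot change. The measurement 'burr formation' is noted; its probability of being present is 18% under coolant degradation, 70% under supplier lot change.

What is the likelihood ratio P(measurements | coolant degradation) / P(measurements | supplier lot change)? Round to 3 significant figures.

0.194

Joint likelihood of the measurement pattern under each hypothesis (using 1 − P(present | H) for each absent measurement):
  coolant degradation: (1 − 0.35) × 0.18 = 0.117
  supplier lot change: (1 − 0.14) × 0.70 = 0.602
Bayes factor = 0.117 / 0.602 ≈ 0.194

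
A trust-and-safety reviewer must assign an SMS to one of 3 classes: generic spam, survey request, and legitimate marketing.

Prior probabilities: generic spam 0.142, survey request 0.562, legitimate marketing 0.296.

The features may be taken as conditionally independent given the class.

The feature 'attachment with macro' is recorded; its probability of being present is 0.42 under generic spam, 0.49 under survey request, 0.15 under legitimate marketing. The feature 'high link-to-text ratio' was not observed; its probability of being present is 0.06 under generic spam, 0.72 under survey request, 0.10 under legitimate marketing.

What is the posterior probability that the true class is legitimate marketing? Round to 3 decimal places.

0.231

Multiply each prior by the joint likelihood of the feature pattern (using 1 − P(present | H) for each absent feature):
  generic spam: 0.142 × 0.42 × (1 − 0.06) = 0.056062
  survey request: 0.562 × 0.49 × (1 − 0.72) = 0.077106
  legitimate marketing: 0.296 × 0.15 × (1 − 0.10) = 0.03996
Marginal likelihood of the evidence = 0.17313.
P(legitimate marketing | evidence) = 0.03996 / 0.17313 ≈ 0.231.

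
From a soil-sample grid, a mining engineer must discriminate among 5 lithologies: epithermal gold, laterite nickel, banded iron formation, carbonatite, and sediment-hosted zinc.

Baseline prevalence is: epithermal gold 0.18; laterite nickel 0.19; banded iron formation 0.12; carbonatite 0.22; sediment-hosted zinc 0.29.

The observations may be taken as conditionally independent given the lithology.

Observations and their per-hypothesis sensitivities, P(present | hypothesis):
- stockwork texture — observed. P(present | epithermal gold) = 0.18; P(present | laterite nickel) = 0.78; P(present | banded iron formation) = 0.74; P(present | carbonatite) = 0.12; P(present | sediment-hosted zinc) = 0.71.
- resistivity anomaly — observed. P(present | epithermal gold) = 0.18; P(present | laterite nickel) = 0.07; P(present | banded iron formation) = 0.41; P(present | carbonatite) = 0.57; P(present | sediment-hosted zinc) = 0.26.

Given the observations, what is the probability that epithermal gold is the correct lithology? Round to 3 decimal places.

By Bayes' rule with conditional independence, the unnormalized weight for each hypothesis is prior × ∏ likelihoods:
  epithermal gold: 0.18 × 0.18 × 0.18 = 0.005832
  laterite nickel: 0.19 × 0.78 × 0.07 = 0.010374
  banded iron formation: 0.12 × 0.74 × 0.41 = 0.036408
  carbonatite: 0.22 × 0.12 × 0.57 = 0.015048
  sediment-hosted zinc: 0.29 × 0.71 × 0.26 = 0.053534
Marginal likelihood of the evidence = 0.1212.
P(epithermal gold | evidence) = 0.005832 / 0.1212 ≈ 0.048.

0.048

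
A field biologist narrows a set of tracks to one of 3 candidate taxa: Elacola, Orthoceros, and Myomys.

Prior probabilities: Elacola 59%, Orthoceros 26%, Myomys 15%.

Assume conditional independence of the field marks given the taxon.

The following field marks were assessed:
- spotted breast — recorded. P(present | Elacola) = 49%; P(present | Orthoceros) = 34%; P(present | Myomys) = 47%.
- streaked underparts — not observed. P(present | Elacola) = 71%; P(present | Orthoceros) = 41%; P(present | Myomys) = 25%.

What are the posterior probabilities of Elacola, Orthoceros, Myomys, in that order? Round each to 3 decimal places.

Multiply each prior by the joint likelihood of the field mark pattern (using 1 − P(present | H) for each absent field mark):
  Elacola: 0.59 × 0.49 × (1 − 0.71) = 0.083839
  Orthoceros: 0.26 × 0.34 × (1 − 0.41) = 0.052156
  Myomys: 0.15 × 0.47 × (1 − 0.25) = 0.052875
Marginal likelihood of the evidence = 0.18887.
P(Elacola | evidence) = 0.083839 / 0.18887 ≈ 0.444
P(Orthoceros | evidence) = 0.052156 / 0.18887 ≈ 0.276
P(Myomys | evidence) = 0.052875 / 0.18887 ≈ 0.280

0.444, 0.276, 0.280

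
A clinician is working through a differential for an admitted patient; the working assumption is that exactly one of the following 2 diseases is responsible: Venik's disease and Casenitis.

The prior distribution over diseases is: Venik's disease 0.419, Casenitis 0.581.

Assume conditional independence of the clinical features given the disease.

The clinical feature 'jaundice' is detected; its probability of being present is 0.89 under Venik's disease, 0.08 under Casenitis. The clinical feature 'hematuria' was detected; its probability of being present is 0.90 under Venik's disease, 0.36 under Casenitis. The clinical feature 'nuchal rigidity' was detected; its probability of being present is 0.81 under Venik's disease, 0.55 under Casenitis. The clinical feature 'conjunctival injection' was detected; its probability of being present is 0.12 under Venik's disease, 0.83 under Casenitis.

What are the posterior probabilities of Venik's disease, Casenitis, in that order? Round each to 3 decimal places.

Multiply each prior by the joint likelihood of the clinical feature pattern:
  Venik's disease: 0.419 × 0.89 × 0.90 × 0.81 × 0.12 = 0.032622
  Casenitis: 0.581 × 0.08 × 0.36 × 0.55 × 0.83 = 0.0076385
Normalizing constant Z = 0.032622 + 0.0076385 = 0.040261.
P(Venik's disease | evidence) = 0.032622 / 0.040261 ≈ 0.810
P(Casenitis | evidence) = 0.0076385 / 0.040261 ≈ 0.190

0.810, 0.190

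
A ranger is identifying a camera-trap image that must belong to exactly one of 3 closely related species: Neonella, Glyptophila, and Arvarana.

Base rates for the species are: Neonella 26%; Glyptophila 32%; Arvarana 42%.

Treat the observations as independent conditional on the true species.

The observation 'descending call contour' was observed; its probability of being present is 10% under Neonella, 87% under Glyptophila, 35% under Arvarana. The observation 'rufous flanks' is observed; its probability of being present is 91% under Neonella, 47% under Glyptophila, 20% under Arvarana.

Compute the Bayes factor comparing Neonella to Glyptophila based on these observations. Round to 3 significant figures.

0.223

Joint likelihood of the evidence pattern under each hypothesis:
  Neonella: 0.10 × 0.91 = 0.091
  Glyptophila: 0.87 × 0.47 = 0.4089
Bayes factor = 0.091 / 0.4089 ≈ 0.223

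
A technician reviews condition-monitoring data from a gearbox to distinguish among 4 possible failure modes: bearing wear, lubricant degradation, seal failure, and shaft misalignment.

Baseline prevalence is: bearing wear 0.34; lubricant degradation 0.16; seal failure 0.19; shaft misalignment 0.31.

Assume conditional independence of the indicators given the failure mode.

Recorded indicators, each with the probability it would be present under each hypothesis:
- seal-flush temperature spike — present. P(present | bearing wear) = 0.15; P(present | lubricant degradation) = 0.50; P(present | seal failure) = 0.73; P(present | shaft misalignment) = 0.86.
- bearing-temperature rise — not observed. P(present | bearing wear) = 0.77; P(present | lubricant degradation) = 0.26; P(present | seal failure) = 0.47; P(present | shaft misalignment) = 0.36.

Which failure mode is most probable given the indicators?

By Bayes' rule with conditional independence, the unnormalized weight for each hypothesis is prior × ∏ likelihoods (using 1 − P(present | H) for each absent indicator):
  bearing wear: 0.34 × 0.15 × (1 − 0.77) = 0.01173
  lubricant degradation: 0.16 × 0.50 × (1 − 0.26) = 0.0592
  seal failure: 0.19 × 0.73 × (1 − 0.47) = 0.073511
  shaft misalignment: 0.31 × 0.86 × (1 − 0.36) = 0.17062
Normalizing constant Z = 0.01173 + 0.0592 + 0.073511 + 0.17062 = 0.31506.
P(bearing wear | evidence) ≈ 0.01173 / 0.31506 ≈ 0.037
P(lubricant degradation | evidence) ≈ 0.0592 / 0.31506 ≈ 0.188
P(seal failure | evidence) ≈ 0.073511 / 0.31506 ≈ 0.233
P(shaft misalignment | evidence) ≈ 0.17062 / 0.31506 ≈ 0.542
The largest is 0.542, so shaft misalignment is most probable.

shaft misalignment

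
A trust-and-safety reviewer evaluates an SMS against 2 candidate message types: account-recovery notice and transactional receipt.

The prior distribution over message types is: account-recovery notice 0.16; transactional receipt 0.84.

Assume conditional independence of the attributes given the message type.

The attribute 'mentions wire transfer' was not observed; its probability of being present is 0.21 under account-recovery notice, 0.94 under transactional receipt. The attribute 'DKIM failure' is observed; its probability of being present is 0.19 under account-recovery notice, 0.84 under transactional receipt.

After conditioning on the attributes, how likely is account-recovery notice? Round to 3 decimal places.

For each hypothesis, the unnormalized posterior weight is prior × product of the attribute likelihoods (using 1 − P(present | H) for each absent attribute):
  account-recovery notice: 0.16 × (1 − 0.21) × 0.19 = 0.024016
  transactional receipt: 0.84 × (1 − 0.94) × 0.84 = 0.042336
Normalizing constant Z = 0.024016 + 0.042336 = 0.066352.
P(account-recovery notice | evidence) = 0.024016 / 0.066352 ≈ 0.362.

0.362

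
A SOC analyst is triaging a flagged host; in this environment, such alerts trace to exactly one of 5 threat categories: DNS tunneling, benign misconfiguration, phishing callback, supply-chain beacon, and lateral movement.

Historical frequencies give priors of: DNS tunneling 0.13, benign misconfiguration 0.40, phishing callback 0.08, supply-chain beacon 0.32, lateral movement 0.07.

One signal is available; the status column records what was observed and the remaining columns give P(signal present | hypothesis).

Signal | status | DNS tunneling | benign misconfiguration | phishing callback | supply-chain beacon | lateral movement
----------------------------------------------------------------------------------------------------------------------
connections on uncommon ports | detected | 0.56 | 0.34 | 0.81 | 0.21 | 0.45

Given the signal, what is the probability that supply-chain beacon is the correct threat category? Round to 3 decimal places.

0.180

For each hypothesis, the unnormalized posterior weight is prior × likelihood:
  DNS tunneling: 0.13 × 0.56 = 0.0728
  benign misconfiguration: 0.40 × 0.34 = 0.136
  phishing callback: 0.08 × 0.81 = 0.0648
  supply-chain beacon: 0.32 × 0.21 = 0.0672
  lateral movement: 0.07 × 0.45 = 0.0315
Marginal likelihood of the evidence = 0.3723.
P(supply-chain beacon | evidence) = 0.0672 / 0.3723 ≈ 0.180.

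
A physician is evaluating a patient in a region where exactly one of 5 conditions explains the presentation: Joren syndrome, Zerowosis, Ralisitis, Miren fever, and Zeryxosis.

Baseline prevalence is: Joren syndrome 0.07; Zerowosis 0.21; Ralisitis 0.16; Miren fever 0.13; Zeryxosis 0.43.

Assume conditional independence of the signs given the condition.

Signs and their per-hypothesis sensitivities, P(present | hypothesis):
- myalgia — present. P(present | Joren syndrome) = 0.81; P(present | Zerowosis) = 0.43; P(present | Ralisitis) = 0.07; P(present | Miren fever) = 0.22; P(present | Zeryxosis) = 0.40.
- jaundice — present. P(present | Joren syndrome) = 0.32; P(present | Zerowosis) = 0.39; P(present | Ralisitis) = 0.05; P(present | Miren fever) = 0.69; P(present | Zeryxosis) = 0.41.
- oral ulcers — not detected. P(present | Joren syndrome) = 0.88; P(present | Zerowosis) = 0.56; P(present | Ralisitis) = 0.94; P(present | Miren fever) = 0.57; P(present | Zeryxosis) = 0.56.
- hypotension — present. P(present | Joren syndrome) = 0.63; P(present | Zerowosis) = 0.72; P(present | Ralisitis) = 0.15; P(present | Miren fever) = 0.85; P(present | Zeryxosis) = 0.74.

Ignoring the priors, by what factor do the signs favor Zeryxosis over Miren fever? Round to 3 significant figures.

0.962

The Bayes factor is the ratio of the joint likelihoods of the sign pattern under the two hypotheses (using 1 − P(present | H) for each absent sign).
  Zeryxosis: 0.40 × 0.41 × (1 − 0.56) × 0.74 = 0.053398
  Miren fever: 0.22 × 0.69 × (1 − 0.57) × 0.85 = 0.055483
Bayes factor = 0.053398 / 0.055483 ≈ 0.962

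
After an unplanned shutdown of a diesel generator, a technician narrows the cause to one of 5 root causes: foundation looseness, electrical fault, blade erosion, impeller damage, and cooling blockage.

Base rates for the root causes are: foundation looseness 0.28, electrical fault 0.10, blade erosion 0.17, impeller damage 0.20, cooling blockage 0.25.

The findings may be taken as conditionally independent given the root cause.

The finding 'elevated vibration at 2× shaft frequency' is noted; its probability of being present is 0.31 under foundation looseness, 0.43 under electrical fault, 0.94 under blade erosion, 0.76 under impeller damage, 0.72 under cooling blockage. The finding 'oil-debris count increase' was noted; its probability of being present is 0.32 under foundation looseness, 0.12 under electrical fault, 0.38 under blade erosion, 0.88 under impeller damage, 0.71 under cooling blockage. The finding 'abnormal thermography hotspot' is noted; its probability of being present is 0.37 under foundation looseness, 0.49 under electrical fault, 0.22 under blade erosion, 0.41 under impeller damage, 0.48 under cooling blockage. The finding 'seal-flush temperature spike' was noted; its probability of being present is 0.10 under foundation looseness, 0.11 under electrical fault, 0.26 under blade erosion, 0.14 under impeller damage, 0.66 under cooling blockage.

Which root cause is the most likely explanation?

For each hypothesis, the unnormalized posterior weight is prior × product of the finding likelihoods:
  foundation looseness: 0.28 × 0.31 × 0.32 × 0.37 × 0.10 = 0.0010277
  electrical fault: 0.10 × 0.43 × 0.12 × 0.49 × 0.11 = 0.00027812
  blade erosion: 0.17 × 0.94 × 0.38 × 0.22 × 0.26 = 0.0034734
  impeller damage: 0.20 × 0.76 × 0.88 × 0.41 × 0.14 = 0.0076778
  cooling blockage: 0.25 × 0.72 × 0.71 × 0.48 × 0.66 = 0.040487
Normalizing constant Z = 0.0010277 + 0.00027812 + 0.0034734 + 0.0076778 + 0.040487 = 0.052944.
P(foundation looseness | evidence) ≈ 0.0010277 / 0.052944 ≈ 0.019
P(electrical fault | evidence) ≈ 0.00027812 / 0.052944 ≈ 0.005
P(blade erosion | evidence) ≈ 0.0034734 / 0.052944 ≈ 0.066
P(impeller damage | evidence) ≈ 0.0076778 / 0.052944 ≈ 0.145
P(cooling blockage | evidence) ≈ 0.040487 / 0.052944 ≈ 0.765
The largest is 0.765, so cooling blockage is most probable.

cooling blockage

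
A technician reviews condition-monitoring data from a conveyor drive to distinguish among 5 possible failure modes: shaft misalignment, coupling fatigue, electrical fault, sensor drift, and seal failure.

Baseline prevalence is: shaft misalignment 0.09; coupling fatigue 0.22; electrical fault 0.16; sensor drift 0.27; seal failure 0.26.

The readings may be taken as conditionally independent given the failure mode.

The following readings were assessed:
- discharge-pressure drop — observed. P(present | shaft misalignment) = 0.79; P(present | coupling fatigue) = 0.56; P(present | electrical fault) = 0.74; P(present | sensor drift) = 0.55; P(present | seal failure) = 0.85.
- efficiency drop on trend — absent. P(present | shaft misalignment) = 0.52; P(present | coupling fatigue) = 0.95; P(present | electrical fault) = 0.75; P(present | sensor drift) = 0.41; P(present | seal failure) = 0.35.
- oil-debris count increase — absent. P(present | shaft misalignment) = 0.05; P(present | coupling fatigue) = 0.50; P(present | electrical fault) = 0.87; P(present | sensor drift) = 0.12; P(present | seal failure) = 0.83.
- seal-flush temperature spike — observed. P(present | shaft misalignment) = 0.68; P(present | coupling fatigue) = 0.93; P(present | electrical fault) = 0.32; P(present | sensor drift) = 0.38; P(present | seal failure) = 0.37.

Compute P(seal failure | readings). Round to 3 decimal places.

0.140

By Bayes' rule with conditional independence, the unnormalized weight for each hypothesis is prior × ∏ likelihoods (using 1 − P(present | H) for each absent reading):
  shaft misalignment: 0.09 × 0.79 × (1 − 0.52) × (1 − 0.05) × 0.68 = 0.022047
  coupling fatigue: 0.22 × 0.56 × (1 − 0.95) × (1 − 0.50) × 0.93 = 0.0028644
  electrical fault: 0.16 × 0.74 × (1 − 0.75) × (1 − 0.87) × 0.32 = 0.0012314
  sensor drift: 0.27 × 0.55 × (1 − 0.41) × (1 − 0.12) × 0.38 = 0.029298
  seal failure: 0.26 × 0.85 × (1 − 0.35) × (1 − 0.83) × 0.37 = 0.0090356
Marginal likelihood of the evidence = 0.064476.
P(seal failure | evidence) = 0.0090356 / 0.064476 ≈ 0.140.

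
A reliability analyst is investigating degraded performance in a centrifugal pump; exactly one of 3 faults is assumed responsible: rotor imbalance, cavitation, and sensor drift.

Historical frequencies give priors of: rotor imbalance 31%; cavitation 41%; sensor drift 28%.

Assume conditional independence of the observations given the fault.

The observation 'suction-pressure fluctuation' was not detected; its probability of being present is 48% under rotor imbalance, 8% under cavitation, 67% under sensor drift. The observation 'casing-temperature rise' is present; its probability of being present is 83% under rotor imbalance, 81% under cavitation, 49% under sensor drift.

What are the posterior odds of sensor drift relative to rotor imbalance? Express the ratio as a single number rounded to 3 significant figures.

0.338

Unnormalized posterior weight (prior times the observation likelihoods) for each of the two hypotheses (using 1 − P(present | H) for each absent observation):
  sensor drift: 0.28 × (1 − 0.67) × 0.49 = 0.045276
  rotor imbalance: 0.31 × (1 − 0.48) × 0.83 = 0.1338
Posterior odds = 0.045276 / 0.1338 ≈ 0.338.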